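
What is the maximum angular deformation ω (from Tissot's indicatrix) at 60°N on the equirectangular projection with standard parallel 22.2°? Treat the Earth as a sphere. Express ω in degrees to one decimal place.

In the equirectangular projection with standard parallel φ₀ = 22.2° (x = Rλ cos φ₀, y = Rφ), meridians are true-scale (h = 1) and the parallel scale is k = cos φ₀ / cos φ.
At 60°: h = 1.000, k = 1.852; principal scales a = 1.852, b = 1.000.
sin(ω/2) = (a − b)/(a + b) = 0.8517/2.852 = 0.2987, so ω = 2 arcsin(0.2987) ≈ 34.8°.

34.8°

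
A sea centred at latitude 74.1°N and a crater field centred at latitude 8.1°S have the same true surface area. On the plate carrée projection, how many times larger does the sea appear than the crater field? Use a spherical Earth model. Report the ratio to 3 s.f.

3.61

For the equirectangular projection with φ₀ = 0 (plate carrée), h = 1 along meridians and k = sec φ along parallels.
Areal scale at 74.1°: h·k = 1.000 × 3.650 = 3.650.
Areal scale at 8.1°: h·k = 1.000 × 1.010 = 1.010.
Ratio = 3.650/1.010 ≈ 3.61.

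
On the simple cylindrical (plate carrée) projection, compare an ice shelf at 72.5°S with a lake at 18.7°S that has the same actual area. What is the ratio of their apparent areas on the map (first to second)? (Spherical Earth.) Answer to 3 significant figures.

3.15

For the equirectangular projection with φ₀ = 0 (plate carrée), h = 1 along meridians and k = sec φ along parallels.
Areal scale at 72.5°: h·k = 1.000 × 3.326 = 3.326.
Areal scale at 18.7°: h·k = 1.000 × 1.056 = 1.056.
Ratio = 3.326/1.056 ≈ 3.15.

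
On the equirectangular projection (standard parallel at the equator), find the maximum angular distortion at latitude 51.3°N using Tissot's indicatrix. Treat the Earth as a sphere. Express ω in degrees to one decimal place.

In the plate carrée (x = Rλ, y = Rφ), meridians are true-scale (h = 1) and parallels are stretched by k = sec φ.
At 51.3°: h = 1.000, k = 1.599; principal scales a = 1.599, b = 1.000.
sin(ω/2) = (a − b)/(a + b) = 0.5994/2.599 = 0.2306, so ω = 2 arcsin(0.2306) ≈ 26.7°.

26.7°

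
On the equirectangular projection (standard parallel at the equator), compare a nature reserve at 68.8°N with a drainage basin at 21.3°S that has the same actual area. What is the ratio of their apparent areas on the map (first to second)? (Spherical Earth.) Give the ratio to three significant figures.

2.58

Plate carrée maps x = Rλ, y = Rφ. The meridian scale is h = 1 and the parallel scale is k = 1/cos φ = sec φ.
Areal scale at 68.8°: h·k = 1.000 × 2.765 = 2.765.
Areal scale at 21.3°: h·k = 1.000 × 1.073 = 1.073.
Ratio = 2.765/1.073 ≈ 2.58.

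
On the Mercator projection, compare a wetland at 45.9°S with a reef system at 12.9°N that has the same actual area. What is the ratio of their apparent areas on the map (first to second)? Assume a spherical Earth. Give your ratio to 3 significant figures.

Mercator areal scale is sec²φ.
At 45.9°: sec²(45.9°) = 1/0.6959² = 2.065.
At 12.9°: sec²(12.9°) = 1/0.9748² = 1.052.
Ratio = 2.065/1.052 = cos²(12.9°)/cos²(45.9°) ≈ 1.96.

1.96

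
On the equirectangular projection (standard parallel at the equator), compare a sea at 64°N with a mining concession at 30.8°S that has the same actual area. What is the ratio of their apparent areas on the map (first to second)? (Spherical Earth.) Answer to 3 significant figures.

1.96

In the plate carrée (x = Rλ, y = Rφ), meridians are true-scale (h = 1) and parallels are stretched by k = sec φ.
Areal scale at 64°: h·k = 1.000 × 2.281 = 2.281.
Areal scale at 30.8°: h·k = 1.000 × 1.164 = 1.164.
Ratio = 2.281/1.164 ≈ 1.96.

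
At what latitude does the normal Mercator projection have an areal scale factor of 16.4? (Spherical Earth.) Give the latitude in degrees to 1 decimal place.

Mercator areal scale is sec²φ.
sec²φ = 16.4  ⇒  cos²φ = 0.06098  ⇒  cos φ = 0.2469.
φ = arccos(0.2469) ≈ 75.7°.

75.7°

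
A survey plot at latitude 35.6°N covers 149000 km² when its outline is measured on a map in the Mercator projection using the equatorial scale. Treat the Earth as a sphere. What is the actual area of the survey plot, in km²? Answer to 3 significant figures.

For Mercator, h = k = sec φ (a conformal cylindrical projection has a single point scale, 1/cos φ).
Areal scale = k² = sec²φ = 1/cos²(35.6°) = 1/0.8131² = 1.513.
True area = apparent / (areal scale) = 149000 / 1.513 ≈ 98500 km².

98500 km²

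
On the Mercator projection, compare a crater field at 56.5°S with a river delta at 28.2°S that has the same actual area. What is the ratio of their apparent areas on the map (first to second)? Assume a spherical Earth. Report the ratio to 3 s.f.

2.55

Mercator is conformal with k = sec φ, so areal scale = k² = sec²φ.
At 56.5°: sec²(56.5°) = 1/0.5519² = 3.283.
At 28.2°: sec²(28.2°) = 1/0.8813² = 1.288.
Ratio = 3.283/1.288 = cos²(28.2°)/cos²(56.5°) ≈ 2.55.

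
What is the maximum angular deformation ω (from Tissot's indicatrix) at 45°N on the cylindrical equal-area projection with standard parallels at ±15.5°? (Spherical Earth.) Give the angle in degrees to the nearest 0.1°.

For cylindrical equal-area with standard parallel φ₀, h = cos φ / cos φ₀ and k = cos φ₀ / cos φ, so h·k = 1.
At 45°: h = 0.7338, k = 1.363; principal scales a = 1.363, b = 0.7338.
sin(ω/2) = (a − b)/(a + b) = 0.6290/2.097 = 0.3000, so ω = 2 arcsin(0.3000) ≈ 34.9°.

34.9°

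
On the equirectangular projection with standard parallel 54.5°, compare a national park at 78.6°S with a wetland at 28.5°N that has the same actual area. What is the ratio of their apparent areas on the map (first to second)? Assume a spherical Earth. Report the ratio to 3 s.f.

The equidistant cylindrical projection with φ₀ = 54.5° has h = 1 (meridians true) and k = cos φ₀ / cos φ along parallels.
Areal scale at 78.6°: h·k = 1.000 × 2.938 = 2.938.
Areal scale at 28.5°: h·k = 1.000 × 0.6608 = 0.6608.
Ratio = 2.938/0.6608 ≈ 4.45.

4.45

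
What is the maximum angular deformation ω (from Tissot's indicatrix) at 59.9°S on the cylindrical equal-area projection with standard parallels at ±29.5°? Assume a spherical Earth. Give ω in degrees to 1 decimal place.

60.2°

For cylindrical equal-area with standard parallel φ₀, h = cos φ / cos φ₀ and k = cos φ₀ / cos φ, so h·k = 1.
At 59.9°: h = 0.5762, k = 1.735; principal scales a = 1.735, b = 0.5762.
sin(ω/2) = (a − b)/(a + b) = 1.159/2.312 = 0.5015, so ω = 2 arcsin(0.5015) ≈ 60.2°.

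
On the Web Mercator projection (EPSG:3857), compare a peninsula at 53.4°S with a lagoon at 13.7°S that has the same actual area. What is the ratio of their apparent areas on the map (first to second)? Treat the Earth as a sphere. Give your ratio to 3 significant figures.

2.66

Mercator areal scale is sec²φ.
At 53.4°: sec²(53.4°) = 1/0.5962² = 2.813.
At 13.7°: sec²(13.7°) = 1/0.9715² = 1.059.
Ratio = 2.813/1.059 = cos²(13.7°)/cos²(53.4°) ≈ 2.66.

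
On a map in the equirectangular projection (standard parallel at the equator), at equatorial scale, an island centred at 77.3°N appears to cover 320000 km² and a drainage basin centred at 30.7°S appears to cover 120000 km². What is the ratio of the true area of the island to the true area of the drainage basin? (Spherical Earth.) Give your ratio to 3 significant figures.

0.682

On the plate carrée, areal scale = h·k = 1 × sec φ, so true area = apparent × cos φ.
True area of island: 320000 × cos(77.3°) = 320000 × 0.2198 = 70350 km².
True area of drainage basin: 120000 × cos(30.7°) = 120000 × 0.8599 = 103200 km².
Ratio = 70350 / 103200 ≈ 0.682.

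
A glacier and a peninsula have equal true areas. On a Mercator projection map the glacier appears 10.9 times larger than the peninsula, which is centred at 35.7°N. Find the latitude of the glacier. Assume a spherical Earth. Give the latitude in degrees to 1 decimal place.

75.8°

For equal true areas on Mercator, apparent areas scale as sec²φ, so the ratio is cos²φ₂ / cos²φ₁.
cos²φ₂ / cos²φ₁ = 10.9  ⇒  cos φ₁ = cos 35.7° / √10.9 = 0.8121/3.302 = 0.2460.
φ₁ = arccos(0.2460) ≈ 75.8°.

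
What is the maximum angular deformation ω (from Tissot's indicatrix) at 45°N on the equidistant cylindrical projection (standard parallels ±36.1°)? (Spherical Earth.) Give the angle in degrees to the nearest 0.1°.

7.6°

In the equirectangular projection with standard parallel φ₀ = 36.1° (x = Rλ cos φ₀, y = Rφ), meridians are true-scale (h = 1) and the parallel scale is k = cos φ₀ / cos φ.
At 45°: h = 1.000, k = 1.143; principal scales a = 1.143, b = 1.000.
sin(ω/2) = (a − b)/(a + b) = 0.1427/2.143 = 0.06659, so ω = 2 arcsin(0.06659) ≈ 7.6°.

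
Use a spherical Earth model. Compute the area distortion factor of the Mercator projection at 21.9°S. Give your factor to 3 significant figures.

Mercator is conformal, so the point scale is isotropic: h = k = sec φ = 1/cos φ.
Areal scale = k² = sec²φ = 1/cos²(21.9°) = 1/0.9278² = 1.162.

1.16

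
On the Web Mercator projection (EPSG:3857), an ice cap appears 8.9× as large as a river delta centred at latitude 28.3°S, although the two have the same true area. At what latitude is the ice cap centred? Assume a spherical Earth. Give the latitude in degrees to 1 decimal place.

On Mercator, (apparent₁)/(apparent₂) = sec²φ₁ / sec²φ₂ when true areas are equal.
cos²φ₂ / cos²φ₁ = 8.9  ⇒  cos φ₁ = cos 28.3° / √8.9 = 0.8805/2.983 = 0.2951.
φ₁ = arccos(0.2951) ≈ 72.8°.

72.8°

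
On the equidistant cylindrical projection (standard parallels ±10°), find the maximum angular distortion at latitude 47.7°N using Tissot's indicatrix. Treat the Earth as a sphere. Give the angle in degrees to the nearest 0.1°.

21.7°

In the equirectangular projection with standard parallel φ₀ = 10° (x = Rλ cos φ₀, y = Rφ), meridians are true-scale (h = 1) and the parallel scale is k = cos φ₀ / cos φ.
At 47.7°: h = 1.000, k = 1.463; principal scales a = 1.463, b = 1.000.
sin(ω/2) = (a − b)/(a + b) = 0.4633/2.463 = 0.1881, so ω = 2 arcsin(0.1881) ≈ 21.7°.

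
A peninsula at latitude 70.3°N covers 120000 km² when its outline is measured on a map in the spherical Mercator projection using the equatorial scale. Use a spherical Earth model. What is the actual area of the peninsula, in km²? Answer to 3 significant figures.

For Mercator, h = k = sec φ (a conformal cylindrical projection has a single point scale, 1/cos φ).
Areal scale = k² = sec²φ = 1/cos²(70.3°) = 1/0.3371² = 8.800.
True area = apparent / (areal scale) = 120000 / 8.800 ≈ 13600 km².

13600 km²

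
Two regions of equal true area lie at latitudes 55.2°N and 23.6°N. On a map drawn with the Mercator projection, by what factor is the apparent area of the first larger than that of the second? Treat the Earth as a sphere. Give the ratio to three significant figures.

Mercator areal scale is sec²φ.
At 55.2°: sec²(55.2°) = 1/0.5707² = 3.070.
At 23.6°: sec²(23.6°) = 1/0.9164² = 1.191.
Ratio = 3.070/1.191 = cos²(23.6°)/cos²(55.2°) ≈ 2.58.

2.58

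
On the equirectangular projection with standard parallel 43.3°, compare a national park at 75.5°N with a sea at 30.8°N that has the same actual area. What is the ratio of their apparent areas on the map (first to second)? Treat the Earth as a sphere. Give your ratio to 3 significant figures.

The equidistant cylindrical projection with φ₀ = 43.3° has h = 1 (meridians true) and k = cos φ₀ / cos φ along parallels.
Areal scale at 75.5°: h·k = 1.000 × 2.907 = 2.907.
Areal scale at 30.8°: h·k = 1.000 × 0.8473 = 0.8473.
Ratio = 2.907/0.8473 ≈ 3.43.

3.43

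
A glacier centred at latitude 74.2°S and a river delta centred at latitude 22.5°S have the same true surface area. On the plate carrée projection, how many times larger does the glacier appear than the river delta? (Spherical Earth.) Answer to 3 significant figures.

3.39

For the equirectangular projection with φ₀ = 0 (plate carrée), h = 1 along meridians and k = sec φ along parallels.
Areal scale at 74.2°: h·k = 1.000 × 3.673 = 3.673.
Areal scale at 22.5°: h·k = 1.000 × 1.082 = 1.082.
Ratio = 3.673/1.082 ≈ 3.39.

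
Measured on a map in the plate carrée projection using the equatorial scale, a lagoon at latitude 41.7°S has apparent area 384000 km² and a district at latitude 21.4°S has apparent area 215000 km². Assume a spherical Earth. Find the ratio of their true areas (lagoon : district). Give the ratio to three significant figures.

On the plate carrée, areal scale = h·k = 1 × sec φ, so true area = apparent × cos φ.
True area of lagoon: 384000 × cos(41.7°) = 384000 × 0.7466 = 286700 km².
True area of district: 215000 × cos(21.4°) = 215000 × 0.9311 = 200200 km².
Ratio = 286700 / 200200 ≈ 1.43.

1.43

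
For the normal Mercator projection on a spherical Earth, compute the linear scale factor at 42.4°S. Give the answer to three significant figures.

For Mercator, h = k = sec φ (a conformal cylindrical projection has a single point scale, 1/cos φ).
k = 1/cos 42.4° = 1/0.7385 = 1.354.

1.35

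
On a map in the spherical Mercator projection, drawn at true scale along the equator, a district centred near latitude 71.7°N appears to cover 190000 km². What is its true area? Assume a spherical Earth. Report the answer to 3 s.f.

Mercator is conformal, so the point scale is isotropic: h = k = sec φ = 1/cos φ.
Areal scale = k² = sec²φ = 1/cos²(71.7°) = 1/0.3140² = 10.14.
True area = apparent / (areal scale) = 190000 / 10.14 ≈ 18700 km².

18700 km²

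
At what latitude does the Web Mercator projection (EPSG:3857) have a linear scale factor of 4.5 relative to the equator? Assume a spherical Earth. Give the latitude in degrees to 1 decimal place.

77.2°

Mercator scale is k = sec φ = 1/cos φ.
1/cos φ = 4.5  ⇒  cos φ = 0.2222  ⇒  φ = arccos(0.2222) ≈ 77.2°.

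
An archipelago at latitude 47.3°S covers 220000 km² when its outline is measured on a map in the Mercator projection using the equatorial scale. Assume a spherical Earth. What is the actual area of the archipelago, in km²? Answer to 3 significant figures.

101000 km²

Mercator is conformal, so the point scale is isotropic: h = k = sec φ = 1/cos φ.
Areal scale = k² = sec²φ = 1/cos²(47.3°) = 1/0.6782² = 2.174.
True area = apparent / (areal scale) = 220000 / 2.174 ≈ 101000 km².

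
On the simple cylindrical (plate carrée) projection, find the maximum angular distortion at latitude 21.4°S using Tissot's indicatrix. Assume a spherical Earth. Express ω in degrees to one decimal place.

In the plate carrée (x = Rλ, y = Rφ), meridians are true-scale (h = 1) and parallels are stretched by k = sec φ.
At 21.4°: h = 1.000, k = 1.074; principal scales a = 1.074, b = 1.000.
sin(ω/2) = (a − b)/(a + b) = 0.07405/2.074 = 0.03570, so ω = 2 arcsin(0.03570) ≈ 4.1°.

4.1°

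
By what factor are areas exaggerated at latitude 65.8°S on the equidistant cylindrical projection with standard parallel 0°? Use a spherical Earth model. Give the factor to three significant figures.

In the plate carrée (x = Rλ, y = Rφ), meridians are true-scale (h = 1) and parallels are stretched by k = sec φ.
Areal scale = h·k = 1 × sec φ; at 65.8°, h = 1.000, k = 2.439, so h·k = 2.439.

2.44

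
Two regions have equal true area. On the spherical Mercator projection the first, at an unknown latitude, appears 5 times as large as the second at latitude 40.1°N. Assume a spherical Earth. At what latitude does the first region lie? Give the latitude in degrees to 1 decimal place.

70.0°

Mercator areal scale is sec²φ, so apparent-area ratio = sec²φ₁ / sec²φ₂ = cos²φ₂ / cos²φ₁.
cos²φ₂ / cos²φ₁ = 5  ⇒  cos φ₁ = cos 40.1° / √5 = 0.7649/2.236 = 0.3421.
φ₁ = arccos(0.3421) ≈ 70.0°.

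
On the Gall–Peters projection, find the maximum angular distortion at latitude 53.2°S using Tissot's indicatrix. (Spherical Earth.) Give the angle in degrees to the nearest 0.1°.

Gall–Peters is a cylindrical equal-area projection with standard parallels at ±45°. A cylindrical equal-area projection with standard parallel φ₀ has meridian scale h = cos φ / cos φ₀ and parallel scale k = cos φ₀ / cos φ (so areas are preserved, h·k = 1).
At 53.2°: h = 0.8471, k = 1.180; principal scales a = 1.180, b = 0.8471.
sin(ω/2) = (a − b)/(a + b) = 0.3333/2.028 = 0.1644, so ω = 2 arcsin(0.1644) ≈ 18.9°.

18.9°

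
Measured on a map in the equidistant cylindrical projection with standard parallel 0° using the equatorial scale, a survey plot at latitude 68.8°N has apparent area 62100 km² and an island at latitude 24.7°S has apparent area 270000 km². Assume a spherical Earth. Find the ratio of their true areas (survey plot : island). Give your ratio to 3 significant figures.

On the plate carrée, areal scale = h·k = 1 × sec φ, so true area = apparent × cos φ.
True area of survey plot: 62100 × cos(68.8°) = 62100 × 0.3616 = 22460 km².
True area of island: 270000 × cos(24.7°) = 270000 × 0.9085 = 245300 km².
Ratio = 22460 / 245300 ≈ 0.0915.

0.0915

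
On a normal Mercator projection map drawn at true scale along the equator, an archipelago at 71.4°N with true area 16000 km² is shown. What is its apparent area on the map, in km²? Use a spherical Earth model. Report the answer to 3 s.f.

For Mercator, h = k = sec φ (a conformal cylindrical projection has a single point scale, 1/cos φ).
Areal scale = k² = sec²φ = 1/cos²(71.4°) = 1/0.3190² = 9.829.
Apparent area = 16000 × 9.829 ≈ 157000 km².

157000 km²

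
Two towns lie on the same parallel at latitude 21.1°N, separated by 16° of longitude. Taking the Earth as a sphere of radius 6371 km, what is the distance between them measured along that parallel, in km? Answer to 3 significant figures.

Arc length along a parallel = R cos φ · Δλ (with Δλ in radians).
= 6371 × cos 21.1° × (16° × π/180) = 6371 × 0.9330 × 0.2793 ≈ 1660 km.

1660 km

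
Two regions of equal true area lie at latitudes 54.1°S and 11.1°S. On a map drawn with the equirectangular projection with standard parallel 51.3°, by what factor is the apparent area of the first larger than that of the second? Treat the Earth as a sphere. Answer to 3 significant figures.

In the equirectangular projection with standard parallel φ₀ = 51.3° (x = Rλ cos φ₀, y = Rφ), meridians are true-scale (h = 1) and the parallel scale is k = cos φ₀ / cos φ.
Areal scale at 54.1°: h·k = 1.000 × 1.066 = 1.066.
Areal scale at 11.1°: h·k = 1.000 × 0.6372 = 0.6372.
Ratio = 1.066/0.6372 ≈ 1.67.

1.67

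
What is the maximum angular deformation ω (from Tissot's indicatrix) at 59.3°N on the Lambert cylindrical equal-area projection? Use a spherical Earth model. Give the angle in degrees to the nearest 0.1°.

The Lambert cylindrical equal-area projection is the cylindrical equal-area projection with its standard parallel at the equator (φ₀ = 0). A cylindrical equal-area projection with standard parallel φ₀ has meridian scale h = cos φ / cos φ₀ and parallel scale k = cos φ₀ / cos φ (so areas are preserved, h·k = 1).
At 59.3°: h = 0.5105, k = 1.959; principal scales a = 1.959, b = 0.5105.
sin(ω/2) = (a − b)/(a + b) = 1.448/2.469 = 0.5865, so ω = 2 arcsin(0.5865) ≈ 71.8°.

71.8°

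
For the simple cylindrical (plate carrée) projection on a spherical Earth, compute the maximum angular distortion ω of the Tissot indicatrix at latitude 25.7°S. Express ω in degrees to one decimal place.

For the equirectangular projection with φ₀ = 0 (plate carrée), h = 1 along meridians and k = sec φ along parallels.
At 25.7°: h = 1.000, k = 1.110; principal scales a = 1.110, b = 1.000.
sin(ω/2) = (a − b)/(a + b) = 0.1098/2.110 = 0.05204, so ω = 2 arcsin(0.05204) ≈ 6.0°.

6.0°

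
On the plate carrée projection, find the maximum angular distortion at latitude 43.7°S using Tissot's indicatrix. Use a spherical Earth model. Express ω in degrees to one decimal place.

For the equirectangular projection with φ₀ = 0 (plate carrée), h = 1 along meridians and k = sec φ along parallels.
At 43.7°: h = 1.000, k = 1.383; principal scales a = 1.383, b = 1.000.
sin(ω/2) = (a − b)/(a + b) = 0.3832/2.383 = 0.1608, so ω = 2 arcsin(0.1608) ≈ 18.5°.

18.5°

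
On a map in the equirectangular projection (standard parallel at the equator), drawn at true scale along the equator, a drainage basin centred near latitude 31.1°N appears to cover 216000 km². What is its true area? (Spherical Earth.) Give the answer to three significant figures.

For the equirectangular projection with φ₀ = 0 (plate carrée), h = 1 along meridians and k = sec φ along parallels.
Areal scale = h·k = 1 × sec φ; at 31.1°, h = 1.000, k = 1.168, so h·k = 1.168.
True area = apparent / (areal scale) = 216000 / 1.168 ≈ 185000 km².

185000 km²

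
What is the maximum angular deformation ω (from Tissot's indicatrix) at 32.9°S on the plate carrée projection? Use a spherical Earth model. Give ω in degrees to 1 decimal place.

Plate carrée maps x = Rλ, y = Rφ. The meridian scale is h = 1 and the parallel scale is k = 1/cos φ = sec φ.
At 32.9°: h = 1.000, k = 1.191; principal scales a = 1.191, b = 1.000.
sin(ω/2) = (a − b)/(a + b) = 0.1910/2.191 = 0.08718, so ω = 2 arcsin(0.08718) ≈ 10.0°.

10.0°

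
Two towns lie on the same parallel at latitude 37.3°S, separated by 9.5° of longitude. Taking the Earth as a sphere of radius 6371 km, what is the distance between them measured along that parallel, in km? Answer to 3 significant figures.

Arc length along a parallel = R cos φ · Δλ (with Δλ in radians).
= 6371 × cos 37.3° × (9.5° × π/180) = 6371 × 0.7955 × 0.1658 ≈ 840 km.

840 km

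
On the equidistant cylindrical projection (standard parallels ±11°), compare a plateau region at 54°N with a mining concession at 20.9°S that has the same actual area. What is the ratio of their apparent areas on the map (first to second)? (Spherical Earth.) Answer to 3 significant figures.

1.59

With standard parallel φ₀ = 11°, the equirectangular projection gives x = Rλ cos φ₀, y = Rφ, so h = 1 and k = cos 11° / cos φ.
Areal scale at 54°: h·k = 1.000 × 1.670 = 1.670.
Areal scale at 20.9°: h·k = 1.000 × 1.051 = 1.051.
Ratio = 1.670/1.051 ≈ 1.59.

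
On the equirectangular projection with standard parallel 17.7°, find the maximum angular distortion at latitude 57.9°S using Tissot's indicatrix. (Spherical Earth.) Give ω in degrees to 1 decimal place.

33.0°

With standard parallel φ₀ = 17.7°, the equirectangular projection gives x = Rλ cos φ₀, y = Rφ, so h = 1 and k = cos 17.7° / cos φ.
At 57.9°: h = 1.000, k = 1.793; principal scales a = 1.793, b = 1.000.
sin(ω/2) = (a − b)/(a + b) = 0.7927/2.793 = 0.2839, so ω = 2 arcsin(0.2839) ≈ 33.0°.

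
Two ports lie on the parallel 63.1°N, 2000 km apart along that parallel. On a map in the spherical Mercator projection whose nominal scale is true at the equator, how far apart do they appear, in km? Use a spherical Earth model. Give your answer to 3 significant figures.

4420 km

For Mercator, h = k = sec φ (a conformal cylindrical projection has a single point scale, 1/cos φ).
Along the parallel, k = sec 63.1° = 1/0.4524 = 2.210.
Map distance = 2000 × 2.210 ≈ 4420 km.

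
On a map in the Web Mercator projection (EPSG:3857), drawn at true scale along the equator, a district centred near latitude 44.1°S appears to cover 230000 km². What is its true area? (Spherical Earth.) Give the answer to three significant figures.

119000 km²

Mercator is conformal, so the point scale is isotropic: h = k = sec φ = 1/cos φ.
Areal scale = k² = sec²φ = 1/cos²(44.1°) = 1/0.7181² = 1.939.
True area = apparent / (areal scale) = 230000 / 1.939 ≈ 119000 km².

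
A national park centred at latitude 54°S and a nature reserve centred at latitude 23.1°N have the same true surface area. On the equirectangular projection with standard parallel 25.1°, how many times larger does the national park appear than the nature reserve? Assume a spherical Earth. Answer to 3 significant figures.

1.56

With standard parallel φ₀ = 25.1°, the equirectangular projection gives x = Rλ cos φ₀, y = Rφ, so h = 1 and k = cos 25.1° / cos φ.
Areal scale at 54°: h·k = 1.000 × 1.541 = 1.541.
Areal scale at 23.1°: h·k = 1.000 × 0.9845 = 0.9845.
Ratio = 1.541/0.9845 ≈ 1.56.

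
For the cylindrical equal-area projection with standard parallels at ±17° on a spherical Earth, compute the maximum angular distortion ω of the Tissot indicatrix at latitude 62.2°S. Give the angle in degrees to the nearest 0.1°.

76.0°

Cylindrical equal-area (φ₀ = 17°): h = cos φ / cos 17° along meridians, k = cos 17° / cos φ along parallels; h·k = 1.
At 62.2°: h = 0.4877, k = 2.050; principal scales a = 2.050, b = 0.4877.
sin(ω/2) = (a − b)/(a + b) = 1.563/2.538 = 0.6157, so ω = 2 arcsin(0.6157) ≈ 76.0°.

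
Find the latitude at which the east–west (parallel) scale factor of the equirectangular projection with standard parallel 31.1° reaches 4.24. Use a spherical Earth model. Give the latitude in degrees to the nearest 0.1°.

78.3°

With standard parallel φ₀ = 31.1°, the equirectangular projection gives x = Rλ cos φ₀, y = Rφ, so h = 1 and k = cos 31.1° / cos φ.
k = cos φ₀ / cos φ = 4.24  ⇒  cos φ = cos 31.1° / 4.24 = 0.2019.
φ = arccos(0.2019) ≈ 78.3°.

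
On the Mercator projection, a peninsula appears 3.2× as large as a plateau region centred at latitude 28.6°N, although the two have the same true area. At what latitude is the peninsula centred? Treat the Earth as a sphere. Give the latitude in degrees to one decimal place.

60.6°

For equal true areas on Mercator, apparent areas scale as sec²φ, so the ratio is cos²φ₂ / cos²φ₁.
cos²φ₂ / cos²φ₁ = 3.2  ⇒  cos φ₁ = cos 28.6° / √3.2 = 0.8780/1.789 = 0.4908.
φ₁ = arccos(0.4908) ≈ 60.6°.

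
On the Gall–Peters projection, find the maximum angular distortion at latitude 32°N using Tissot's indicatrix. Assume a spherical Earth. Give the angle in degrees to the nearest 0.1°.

20.7°

Gall–Peters is a cylindrical equal-area projection with standard parallels at ±45°. For cylindrical equal-area with standard parallel φ₀, h = cos φ / cos φ₀ and k = cos φ₀ / cos φ, so h·k = 1.
At 32°: h = 1.199, k = 0.8338; principal scales a = 1.199, b = 0.8338.
sin(ω/2) = (a − b)/(a + b) = 0.3655/2.033 = 0.1798, so ω = 2 arcsin(0.1798) ≈ 20.7°.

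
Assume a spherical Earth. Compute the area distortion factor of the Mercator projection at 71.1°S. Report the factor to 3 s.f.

9.53

Mercator is conformal, so the point scale is isotropic: h = k = sec φ = 1/cos φ.
Areal scale = k² = sec²φ = 1/cos²(71.1°) = 1/0.3239² = 9.531.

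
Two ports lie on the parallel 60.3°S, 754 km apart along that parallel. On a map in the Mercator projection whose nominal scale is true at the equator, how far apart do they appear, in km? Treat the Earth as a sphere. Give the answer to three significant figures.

1520 km

The Mercator projection is conformal; its linear scale factor is the same in every direction and equals sec φ = 1/cos φ.
Along the parallel, k = sec 60.3° = 1/0.4955 = 2.018.
Map distance = 754 × 2.018 ≈ 1520 km.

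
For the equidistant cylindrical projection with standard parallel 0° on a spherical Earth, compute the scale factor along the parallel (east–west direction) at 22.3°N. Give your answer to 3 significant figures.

In the plate carrée (x = Rλ, y = Rφ), meridians are true-scale (h = 1) and parallels are stretched by k = sec φ.
k = 1/cos 22.3° = 1/0.9252 = 1.081.

1.08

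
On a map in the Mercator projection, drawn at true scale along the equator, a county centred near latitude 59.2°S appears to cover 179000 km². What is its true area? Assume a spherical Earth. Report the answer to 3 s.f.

For Mercator, h = k = sec φ (a conformal cylindrical projection has a single point scale, 1/cos φ).
Areal scale = k² = sec²φ = 1/cos²(59.2°) = 1/0.5120² = 3.814.
True area = apparent / (areal scale) = 179000 / 3.814 ≈ 46900 km².

46900 km²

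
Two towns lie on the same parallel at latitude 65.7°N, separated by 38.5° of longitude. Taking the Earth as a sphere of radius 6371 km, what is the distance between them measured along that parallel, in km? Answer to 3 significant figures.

Arc length along a parallel = R cos φ · Δλ (with Δλ in radians).
= 6371 × cos 65.7° × (38.5° × π/180) = 6371 × 0.4115 × 0.6720 ≈ 1760 km.

1760 km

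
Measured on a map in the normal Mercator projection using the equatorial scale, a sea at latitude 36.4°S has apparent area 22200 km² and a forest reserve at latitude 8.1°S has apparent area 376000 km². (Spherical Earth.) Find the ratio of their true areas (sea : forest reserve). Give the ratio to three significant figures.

0.0390

Mercator's areal exaggeration is sec²φ; hence true area = (apparent area) · cos²φ.
True area of sea: 22200 × cos²(36.4°) = 22200 × 0.6479 = 14380 km².
True area of forest reserve: 376000 × cos²(8.1°) = 376000 × 0.9801 = 368500 km².
Ratio = 14380 / 368500 ≈ 0.0390.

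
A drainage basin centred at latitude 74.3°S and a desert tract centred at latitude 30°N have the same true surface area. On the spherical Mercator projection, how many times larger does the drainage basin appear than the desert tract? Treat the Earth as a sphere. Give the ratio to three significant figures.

Mercator areal scale is sec²φ.
At 74.3°: sec²(74.3°) = 1/0.2706² = 13.66.
At 30°: sec²(30°) = 1/0.8660² = 1.333.
Ratio = 13.66/1.333 = cos²(30°)/cos²(74.3°) ≈ 10.2.

10.2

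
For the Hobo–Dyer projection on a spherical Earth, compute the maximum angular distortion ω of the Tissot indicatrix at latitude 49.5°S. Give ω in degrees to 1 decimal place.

22.8°

The Hobo–Dyer projection is cylindrical equal-area with φ₀ = 37.5°. For cylindrical equal-area with standard parallel φ₀, h = cos φ / cos φ₀ and k = cos φ₀ / cos φ, so h·k = 1.
At 49.5°: h = 0.8186, k = 1.222; principal scales a = 1.222, b = 0.8186.
sin(ω/2) = (a − b)/(a + b) = 0.4030/2.040 = 0.1975, so ω = 2 arcsin(0.1975) ≈ 22.8°.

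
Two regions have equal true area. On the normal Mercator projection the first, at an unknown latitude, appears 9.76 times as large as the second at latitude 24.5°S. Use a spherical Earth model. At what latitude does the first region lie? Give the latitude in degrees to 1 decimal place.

For equal true areas on Mercator, apparent areas scale as sec²φ, so the ratio is cos²φ₂ / cos²φ₁.
cos²φ₂ / cos²φ₁ = 9.76  ⇒  cos φ₁ = cos 24.5° / √9.76 = 0.9100/3.124 = 0.2913.
φ₁ = arccos(0.2913) ≈ 73.1°.

73.1°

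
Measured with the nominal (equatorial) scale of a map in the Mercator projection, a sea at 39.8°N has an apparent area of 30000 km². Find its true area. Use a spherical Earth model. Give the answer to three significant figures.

17700 km²

The Mercator projection is conformal; its linear scale factor is the same in every direction and equals sec φ = 1/cos φ.
Areal scale = k² = sec²φ = 1/cos²(39.8°) = 1/0.7683² = 1.694.
True area = apparent / (areal scale) = 30000 / 1.694 ≈ 17700 km².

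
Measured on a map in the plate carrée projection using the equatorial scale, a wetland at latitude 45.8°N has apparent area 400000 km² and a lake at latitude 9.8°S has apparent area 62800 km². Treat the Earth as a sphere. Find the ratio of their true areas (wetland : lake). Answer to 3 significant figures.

On the plate carrée, areal scale = h·k = 1 × sec φ, so true area = apparent × cos φ.
True area of wetland: 400000 × cos(45.8°) = 400000 × 0.6972 = 278900 km².
True area of lake: 62800 × cos(9.8°) = 62800 × 0.9854 = 61880 km².
Ratio = 278900 / 61880 ≈ 4.51.

4.51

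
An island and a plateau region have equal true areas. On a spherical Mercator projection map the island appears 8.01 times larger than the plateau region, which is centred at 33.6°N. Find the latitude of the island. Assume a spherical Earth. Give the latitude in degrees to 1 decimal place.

For equal true areas on Mercator, apparent areas scale as sec²φ, so the ratio is cos²φ₂ / cos²φ₁.
cos²φ₂ / cos²φ₁ = 8.01  ⇒  cos φ₁ = cos 33.6° / √8.01 = 0.8329/2.830 = 0.2943.
φ₁ = arccos(0.2943) ≈ 72.9°.

72.9°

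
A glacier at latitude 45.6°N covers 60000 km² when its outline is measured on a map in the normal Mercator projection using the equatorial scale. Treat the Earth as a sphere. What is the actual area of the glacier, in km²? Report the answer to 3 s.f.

Mercator is conformal, so the point scale is isotropic: h = k = sec φ = 1/cos φ.
Areal scale = k² = sec²φ = 1/cos²(45.6°) = 1/0.6997² = 2.043.
True area = apparent / (areal scale) = 60000 / 2.043 ≈ 29400 km².

29400 km²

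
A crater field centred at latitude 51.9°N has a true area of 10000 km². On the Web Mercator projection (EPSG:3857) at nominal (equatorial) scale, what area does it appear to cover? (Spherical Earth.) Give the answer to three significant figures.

26300 km²

Mercator is conformal, so the point scale is isotropic: h = k = sec φ = 1/cos φ.
Areal scale = k² = sec²φ = 1/cos²(51.9°) = 1/0.6170² = 2.627.
Apparent area = 10000 × 2.627 ≈ 26300 km².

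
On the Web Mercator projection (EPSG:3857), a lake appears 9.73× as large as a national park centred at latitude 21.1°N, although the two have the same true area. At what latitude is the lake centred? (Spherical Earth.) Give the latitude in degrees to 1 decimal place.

For equal true areas on Mercator, apparent areas scale as sec²φ, so the ratio is cos²φ₂ / cos²φ₁.
cos²φ₂ / cos²φ₁ = 9.73  ⇒  cos φ₁ = cos 21.1° / √9.73 = 0.9330/3.119 = 0.2991.
φ₁ = arccos(0.2991) ≈ 72.6°.

72.6°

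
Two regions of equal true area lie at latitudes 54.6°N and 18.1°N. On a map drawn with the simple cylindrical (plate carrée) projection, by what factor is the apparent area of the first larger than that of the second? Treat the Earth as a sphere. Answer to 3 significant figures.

1.64

Plate carrée maps x = Rλ, y = Rφ. The meridian scale is h = 1 and the parallel scale is k = 1/cos φ = sec φ.
Areal scale at 54.6°: h·k = 1.000 × 1.726 = 1.726.
Areal scale at 18.1°: h·k = 1.000 × 1.052 = 1.052.
Ratio = 1.726/1.052 ≈ 1.64.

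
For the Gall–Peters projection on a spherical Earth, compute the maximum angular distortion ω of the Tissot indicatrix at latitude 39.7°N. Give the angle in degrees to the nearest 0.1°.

9.7°

Gall–Peters is a cylindrical equal-area projection with standard parallels at ±45°. For cylindrical equal-area with standard parallel φ₀, h = cos φ / cos φ₀ and k = cos φ₀ / cos φ, so h·k = 1.
At 39.7°: h = 1.088, k = 0.9190; principal scales a = 1.088, b = 0.9190.
sin(ω/2) = (a − b)/(a + b) = 0.1691/2.007 = 0.08423, so ω = 2 arcsin(0.08423) ≈ 9.7°.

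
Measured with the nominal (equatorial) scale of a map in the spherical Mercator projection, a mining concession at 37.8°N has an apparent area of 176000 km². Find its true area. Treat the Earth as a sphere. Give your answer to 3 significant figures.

110000 km²

For Mercator, h = k = sec φ (a conformal cylindrical projection has a single point scale, 1/cos φ).
Areal scale = k² = sec²φ = 1/cos²(37.8°) = 1/0.7902² = 1.602.
True area = apparent / (areal scale) = 176000 / 1.602 ≈ 110000 km².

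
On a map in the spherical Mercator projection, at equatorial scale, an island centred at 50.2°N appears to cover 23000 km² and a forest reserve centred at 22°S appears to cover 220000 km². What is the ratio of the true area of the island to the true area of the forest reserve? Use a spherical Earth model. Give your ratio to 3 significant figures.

On Mercator the areal scale is sec²φ, so true area = apparent × cos²φ.
True area of island: 23000 × cos²(50.2°) = 23000 × 0.4097 = 9424 km².
True area of forest reserve: 220000 × cos²(22°) = 220000 × 0.8597 = 189100 km².
Ratio = 9424 / 189100 ≈ 0.0498.

0.0498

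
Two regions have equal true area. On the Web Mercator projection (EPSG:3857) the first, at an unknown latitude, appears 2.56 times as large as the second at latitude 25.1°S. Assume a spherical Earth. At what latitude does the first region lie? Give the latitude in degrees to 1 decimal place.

For equal true areas on Mercator, apparent areas scale as sec²φ, so the ratio is cos²φ₂ / cos²φ₁.
cos²φ₂ / cos²φ₁ = 2.56  ⇒  cos φ₁ = cos 25.1° / √2.56 = 0.9056/1.600 = 0.5660.
φ₁ = arccos(0.5660) ≈ 55.5°.

55.5°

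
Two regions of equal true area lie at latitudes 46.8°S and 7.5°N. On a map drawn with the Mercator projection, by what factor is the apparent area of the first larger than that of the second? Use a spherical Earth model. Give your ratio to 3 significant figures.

Mercator is conformal with k = sec φ, so areal scale = k² = sec²φ.
At 46.8°: sec²(46.8°) = 1/0.6845² = 2.134.
At 7.5°: sec²(7.5°) = 1/0.9914² = 1.017.
Ratio = 2.134/1.017 = cos²(7.5°)/cos²(46.8°) ≈ 2.10.

2.10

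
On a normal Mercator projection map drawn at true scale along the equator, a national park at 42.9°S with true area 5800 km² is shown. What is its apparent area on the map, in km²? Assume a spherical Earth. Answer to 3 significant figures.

Mercator is conformal, so the point scale is isotropic: h = k = sec φ = 1/cos φ.
Areal scale = k² = sec²φ = 1/cos²(42.9°) = 1/0.7325² = 1.864.
Apparent area = 5800 × 1.864 ≈ 10800 km².

10800 km²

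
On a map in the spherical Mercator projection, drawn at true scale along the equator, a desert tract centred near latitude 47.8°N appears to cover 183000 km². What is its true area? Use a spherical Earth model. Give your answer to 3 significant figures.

Mercator is conformal, so the point scale is isotropic: h = k = sec φ = 1/cos φ.
Areal scale = k² = sec²φ = 1/cos²(47.8°) = 1/0.6717² = 2.216.
True area = apparent / (areal scale) = 183000 / 2.216 ≈ 82600 km².

82600 km²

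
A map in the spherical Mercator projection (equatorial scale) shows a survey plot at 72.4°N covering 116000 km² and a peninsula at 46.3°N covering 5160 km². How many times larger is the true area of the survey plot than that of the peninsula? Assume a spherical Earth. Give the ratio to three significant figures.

4.31

On Mercator the areal scale is sec²φ, so true area = apparent × cos²φ.
True area of survey plot: 116000 × cos²(72.4°) = 116000 × 0.09143 = 10610 km².
True area of peninsula: 5160 × cos²(46.3°) = 5160 × 0.4773 = 2463 km².
Ratio = 10610 / 2463 ≈ 4.31.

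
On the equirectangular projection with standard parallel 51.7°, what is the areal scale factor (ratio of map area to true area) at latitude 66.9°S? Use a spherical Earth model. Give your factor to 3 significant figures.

1.58

With standard parallel φ₀ = 51.7°, the equirectangular projection gives x = Rλ cos φ₀, y = Rφ, so h = 1 and k = cos 51.7° / cos φ.
Areal scale = h·k = 1 × cos φ₀ / cos φ; at 66.9°, h = 1.000, k = 1.580, so h·k = 1.580.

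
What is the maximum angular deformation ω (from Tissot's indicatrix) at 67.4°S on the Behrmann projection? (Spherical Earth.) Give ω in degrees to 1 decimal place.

Behrmann is a cylindrical equal-area projection with standard parallels at ±30°. A cylindrical equal-area projection with standard parallel φ₀ has meridian scale h = cos φ / cos φ₀ and parallel scale k = cos φ₀ / cos φ (so areas are preserved, h·k = 1).
At 67.4°: h = 0.4437, k = 2.254; principal scales a = 2.254, b = 0.4437.
sin(ω/2) = (a − b)/(a + b) = 1.810/2.697 = 0.6710, so ω = 2 arcsin(0.6710) ≈ 84.3°.

84.3°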